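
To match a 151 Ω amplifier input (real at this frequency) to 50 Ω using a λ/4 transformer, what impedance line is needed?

Z_qwt ≈ 86.9 Ω

Z_qwt = √(Z_0·R_L) = √(50 × 151) = √7550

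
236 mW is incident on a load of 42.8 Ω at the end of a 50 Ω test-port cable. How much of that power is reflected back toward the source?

P_reflected ≈ 1.42 mW

Γ = (42.8 − 50)/(42.8 + 50) = -0.0776
|Γ|² = 0.00602
P_refl = |Γ|²·P_inc = 1.42 mW, P_del = (1 − |Γ|²)·P_inc = 235 mW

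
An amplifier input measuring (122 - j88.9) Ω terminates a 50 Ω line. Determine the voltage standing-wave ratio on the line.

VSWR ≈ 3.89

Γ = (Z_L − Z_0)/(Z_L + Z_0) = (72 − j88.9)/(172 − j88.9)
|Γ| = 114/194 = 0.591
VSWR = (1 + |Γ|)/(1 − |Γ|) = 1.59/0.409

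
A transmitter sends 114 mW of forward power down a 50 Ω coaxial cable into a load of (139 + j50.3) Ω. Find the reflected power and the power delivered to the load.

|Γ| = |(89 + j50.3)/(189 + j50.3)| = 0.523
|Γ|² = 0.273
P_refl = |Γ|²·P_inc = 31.1 mW, P_del = (1 − |Γ|²)·P_inc = 82.9 mW

P_reflected ≈ 31.1 mW; P_delivered ≈ 82.9 mW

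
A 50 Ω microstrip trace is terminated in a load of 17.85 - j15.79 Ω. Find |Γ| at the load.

|Γ| ≈ 0.514

Γ = (Z_L − Z_0)/(Z_L + Z_0) = (-32.15 − j15.79)/(67.85 − j15.79)
|Γ| = 35.8/69.7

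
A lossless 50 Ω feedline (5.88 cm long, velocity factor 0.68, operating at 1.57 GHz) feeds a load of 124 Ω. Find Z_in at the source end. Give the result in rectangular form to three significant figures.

Z_in ≈ 85.8 + j50.1 Ω

λ = v/f = 0.68·c / 1.57 GHz = 0.13 m
βl = 2π·l/λ = 2π × 0.453 = 163°
tan(βl) = tan(163°) = -0.307
Z_in = Z_0·(Z_L + jZ_0·tanβl)/(Z_0 + jZ_L·tanβl)
     = 50·(124 − j15.4)/(50 − j38.1)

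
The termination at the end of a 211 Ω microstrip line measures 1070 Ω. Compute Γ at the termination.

Γ = 0.671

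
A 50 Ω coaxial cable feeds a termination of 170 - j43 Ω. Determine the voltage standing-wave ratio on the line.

Γ = (Z_L − Z_0)/(Z_L + Z_0) = (120 − j43)/(220 − j43)
|Γ| = 127/224 = 0.569
VSWR = (1 + |Γ|)/(1 − |Γ|) = 1.57/0.431

VSWR ≈ 3.64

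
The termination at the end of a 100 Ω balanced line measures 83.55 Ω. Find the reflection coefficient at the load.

Γ = (Z_L − Z_0)/(Z_L + Z_0) = (83.55 − 100)/(83.55 + 100) = -16.45/183.6

Γ = -0.0896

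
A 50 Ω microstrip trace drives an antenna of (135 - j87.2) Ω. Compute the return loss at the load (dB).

RL ≈ 4.5 dB

Γ = (85 − j87.2)/(185 − j87.2), |Γ| = 0.595
RL = −20·log₁₀|Γ| = −20·log₁₀(0.595)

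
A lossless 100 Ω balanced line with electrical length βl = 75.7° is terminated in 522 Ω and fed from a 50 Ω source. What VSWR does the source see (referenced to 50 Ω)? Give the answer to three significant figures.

VSWR ≈ 3.13

tan(βl) = 3.92
Z_in = Z_0·(Z_L + jZ_0·tanβl)/(Z_0 + jZ_L·tanβl) = 20.4 − j24.5 Ω
Γ_s = (Z_in − Z_s)/(Z_in + Z_s) = (-29.6 − j24.5)/(70.4 − j24.5), |Γ_s| = 0.516
VSWR = (1 + |Γ_s|)/(1 − |Γ_s|)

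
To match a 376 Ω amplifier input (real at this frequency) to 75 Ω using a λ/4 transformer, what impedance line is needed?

Z_qwt ≈ 168 Ω

Z_qwt = √(Z_0·R_L) = √(75 × 376) = √28200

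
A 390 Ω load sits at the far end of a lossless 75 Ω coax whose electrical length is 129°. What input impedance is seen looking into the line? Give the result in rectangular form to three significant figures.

tan(βl) = tan(129°) = -1.23
Z_in = Z_0·(Z_L + jZ_0·tanβl)/(Z_0 + jZ_L·tanβl)
     = 75·(390 − j92.6)/(75 − j482)

Z_in ≈ 23.3 + j57.1 Ω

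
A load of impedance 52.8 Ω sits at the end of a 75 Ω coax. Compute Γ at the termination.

Γ = -0.174

Γ = (Z_L − Z_0)/(Z_L + Z_0) = (52.8 − 75)/(52.8 + 75) = -22.2/127.8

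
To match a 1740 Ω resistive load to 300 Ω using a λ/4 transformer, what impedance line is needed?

Z_qwt = √(Z_0·R_L) = √(300 × 1740) = √522000

Z_qwt ≈ 722 Ω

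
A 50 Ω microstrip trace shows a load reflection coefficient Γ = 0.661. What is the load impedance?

Z_L ≈ 245 Ω

Z_L = Z_0·(1 + Γ)/(1 − Γ) = 50·(1.66)/(0.339)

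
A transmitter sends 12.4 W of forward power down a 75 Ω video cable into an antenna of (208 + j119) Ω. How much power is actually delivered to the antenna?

P_delivered ≈ 8.21 W

|Γ| = |(133 + j119)/(283 + j119)| = 0.581
|Γ|² = 0.338
P_refl = |Γ|²·P_inc = 4.19 W, P_del = (1 − |Γ|²)·P_inc = 8.21 W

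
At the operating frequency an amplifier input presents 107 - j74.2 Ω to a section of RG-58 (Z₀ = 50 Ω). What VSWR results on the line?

VSWR ≈ 3.34

Γ = (Z_L − Z_0)/(Z_L + Z_0) = (57 − j74.2)/(157 − j74.2)
|Γ| = 93.6/174 = 0.539
VSWR = (1 + |Γ|)/(1 − |Γ|) = 1.54/0.461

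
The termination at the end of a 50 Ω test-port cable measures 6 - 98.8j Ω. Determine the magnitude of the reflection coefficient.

|Γ| ≈ 0.952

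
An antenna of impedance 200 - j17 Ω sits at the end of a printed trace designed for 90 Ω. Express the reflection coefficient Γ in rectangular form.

Γ = (Z_L − Z_0)/(Z_L + Z_0) = (110 − j17)/(290 − j17)

Γ ≈ 0.381 − j0.0363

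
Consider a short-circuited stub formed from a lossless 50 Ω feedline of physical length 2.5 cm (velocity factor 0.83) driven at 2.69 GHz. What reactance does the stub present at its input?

X_in ≈ -394 Ω (capacitive)

λ = v/f = 0.83·c / 2.69 GHz = 0.0926 m
βl = 2π·l/λ = 2π × 0.27 = 97.2°
tan(βl) = -7.88
For a short-circuited stub, Z_in = jZ_0·tan(βl)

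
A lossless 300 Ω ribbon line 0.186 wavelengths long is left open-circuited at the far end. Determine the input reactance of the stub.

X_in ≈ -128 Ω (capacitive)

βl = 2π × 0.186 = 67°
tan(βl) = 2.35
For an open-circuited stub, Z_in = −jZ_0·cot(βl) = −jZ_0/tan(βl)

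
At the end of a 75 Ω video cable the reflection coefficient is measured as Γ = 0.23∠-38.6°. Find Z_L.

Z_L = Z_0·(1 + Γ)/(1 − Γ) = 75·(1.18 − j0.143)/(0.82 + j0.143)

Z_L ≈ 102 − j31 Ω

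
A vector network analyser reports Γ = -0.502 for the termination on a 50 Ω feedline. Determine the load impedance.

Z_L = Z_0·(1 + Γ)/(1 − Γ) = 50·(0.498)/(1.5)

Z_L ≈ 16.6 Ω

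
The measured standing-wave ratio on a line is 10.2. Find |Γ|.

|Γ| = (S − 1)/(S + 1) = (10.2 − 1)/(10.2 + 1) = 9.2/11.2

|Γ| ≈ 0.821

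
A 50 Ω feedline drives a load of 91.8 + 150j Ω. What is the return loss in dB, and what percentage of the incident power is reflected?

RL ≈ 2.45 dB; 56.9% of incident power reflected

Γ = (41.8 + j150)/(141.8 + j150), |Γ| = 0.754
RL = −20·log₁₀(0.754) = 2.45 dB
P_refl/P_inc = |Γ|² = 0.569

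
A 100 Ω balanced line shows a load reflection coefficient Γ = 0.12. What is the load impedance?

Z_L = Z_0·(1 + Γ)/(1 − Γ) = 100·(1.12)/(0.88)

Z_L ≈ 127 Ω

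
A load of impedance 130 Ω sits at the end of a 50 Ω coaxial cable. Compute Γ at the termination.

Γ = 0.444

Γ = (Z_L − Z_0)/(Z_L + Z_0) = (130 − 50)/(130 + 50) = 80/180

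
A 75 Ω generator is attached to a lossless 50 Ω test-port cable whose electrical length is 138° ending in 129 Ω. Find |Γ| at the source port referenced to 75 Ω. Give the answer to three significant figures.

tan(βl) = -0.9
Z_in = Z_0·(Z_L + jZ_0·tanβl)/(Z_0 + jZ_L·tanβl) = 36.5 + j39.8 Ω
Γ_s = (Z_in − Z_s)/(Z_in + Z_s) = (-38.5 + j39.8)/(112 + j39.8), |Γ_s| = 0.468

|Γ| ≈ 0.468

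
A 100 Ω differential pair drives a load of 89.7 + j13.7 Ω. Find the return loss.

Γ = (-10.3 + j13.7)/(189.7 + j13.7), |Γ| = 0.0901
RL = −20·log₁₀|Γ| = −20·log₁₀(0.0901)

RL ≈ 20.9 dB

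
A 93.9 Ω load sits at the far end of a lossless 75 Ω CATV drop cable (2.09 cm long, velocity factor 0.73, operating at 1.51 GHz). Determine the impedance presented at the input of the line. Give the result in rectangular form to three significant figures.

λ = v/f = 0.73·c / 1.51 GHz = 0.145 m
βl = 2π·l/λ = 2π × 0.144 = 51.9°
tan(βl) = tan(51.9°) = 1.27
Z_in = Z_0·(Z_L + jZ_0·tanβl)/(Z_0 + jZ_L·tanβl)
     = 75·(93.9 + j95.6)/(75 + j120)

Z_in ≈ 69.5 − j15.3 Ω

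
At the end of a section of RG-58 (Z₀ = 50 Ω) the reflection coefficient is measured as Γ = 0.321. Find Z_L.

Z_L ≈ 97.3 Ω

Z_L = Z_0·(1 + Γ)/(1 − Γ) = 50·(1.32)/(0.679)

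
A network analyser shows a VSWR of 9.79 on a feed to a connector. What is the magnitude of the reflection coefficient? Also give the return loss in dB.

|Γ| ≈ 0.815; return loss ≈ 1.78 dB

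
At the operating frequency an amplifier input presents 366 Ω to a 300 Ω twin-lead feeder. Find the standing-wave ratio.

VSWR ≈ 1.22

For a purely resistive load, VSWR = R_L/Z_0 or Z_0/R_L (whichever > 1) = 366/300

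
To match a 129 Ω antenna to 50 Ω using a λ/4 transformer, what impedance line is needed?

Z_qwt ≈ 80.3 Ω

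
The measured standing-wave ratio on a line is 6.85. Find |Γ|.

|Γ| ≈ 0.745

|Γ| = (S − 1)/(S + 1) = (6.85 − 1)/(6.85 + 1) = 5.85/7.85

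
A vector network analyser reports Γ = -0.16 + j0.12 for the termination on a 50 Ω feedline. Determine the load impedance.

Z_L = Z_0·(1 + Γ)/(1 − Γ) = 50·(0.84 + j0.12)/(1.16 − j0.12)

Z_L ≈ 35.3 + j8.82 Ω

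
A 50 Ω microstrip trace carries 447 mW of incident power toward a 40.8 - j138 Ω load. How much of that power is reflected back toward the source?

|Γ| = |(-9.2 − j138)/(90.8 − j138)| = 0.837
|Γ|² = 0.701
P_refl = |Γ|²·P_inc = 313 mW, P_del = (1 − |Γ|²)·P_inc = 134 mW

P_reflected ≈ 313 mW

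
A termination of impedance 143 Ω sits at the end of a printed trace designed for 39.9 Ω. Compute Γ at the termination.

Γ = (Z_L − Z_0)/(Z_L + Z_0) = (143 − 39.9)/(143 + 39.9) = 103.1/182.9

Γ = 0.564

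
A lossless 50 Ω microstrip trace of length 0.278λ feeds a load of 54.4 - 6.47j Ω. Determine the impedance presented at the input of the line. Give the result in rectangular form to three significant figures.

βl = 2π × 0.278 = 100°
tan(βl) = tan(100°) = -5.63
Z_in = Z_0·(Z_L + jZ_0·tanβl)/(Z_0 + jZ_L·tanβl)
     = 50·(54.4 − j288)/(13.6 − j306)

Z_in ≈ 47.3 + j6.78 Ω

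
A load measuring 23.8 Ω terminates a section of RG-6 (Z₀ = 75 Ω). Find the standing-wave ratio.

VSWR ≈ 3.15

Γ = (23.8 − 75)/(23.8 + 75) = -0.518
VSWR = (1 + 0.518)/(1 − 0.518)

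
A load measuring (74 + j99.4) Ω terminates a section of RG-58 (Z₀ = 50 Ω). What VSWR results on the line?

Γ = (Z_L − Z_0)/(Z_L + Z_0) = (24 + j99.4)/(124 + j99.4)
|Γ| = 102/159 = 0.643
VSWR = (1 + |Γ|)/(1 − |Γ|) = 1.64/0.357

VSWR ≈ 4.61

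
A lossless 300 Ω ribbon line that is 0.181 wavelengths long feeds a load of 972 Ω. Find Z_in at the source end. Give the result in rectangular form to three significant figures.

βl = 2π × 0.181 = 65.2°
tan(βl) = tan(65.2°) = 2.16
Z_in = Z_0·(Z_L + jZ_0·tanβl)/(Z_0 + jZ_L·tanβl)
     = 300·(972 + j648)/(300 + j2100)

Z_in ≈ 110 − j123 Ω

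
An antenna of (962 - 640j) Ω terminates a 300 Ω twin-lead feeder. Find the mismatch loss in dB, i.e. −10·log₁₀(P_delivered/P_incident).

mismatch loss ≈ 2.39 dB

Γ = (662 − j640)/(1262 − j640), |Γ| = 0.651
|Γ|² = 0.423, so P_del/P_inc = 1 − |Γ|² = 0.577
ML = −10·log₁₀(1 − |Γ|²)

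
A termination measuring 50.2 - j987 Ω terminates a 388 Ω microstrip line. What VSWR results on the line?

VSWR ≈ 57.9

Γ = (Z_L − Z_0)/(Z_L + Z_0) = (-337.8 − j987)/(438.2 − j987)
|Γ| = 1040/1080 = 0.966
VSWR = (1 + |Γ|)/(1 − |Γ|) = 1.97/0.034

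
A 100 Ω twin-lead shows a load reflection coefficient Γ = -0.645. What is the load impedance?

Z_L ≈ 21.6 Ω

Z_L = Z_0·(1 + Γ)/(1 − Γ) = 100·(0.355)/(1.65)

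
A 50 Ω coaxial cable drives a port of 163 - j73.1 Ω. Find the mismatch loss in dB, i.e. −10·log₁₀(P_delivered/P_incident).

mismatch loss ≈ 1.92 dB

Γ = (113 − j73.1)/(213 − j73.1), |Γ| = 0.598
|Γ|² = 0.357, so P_del/P_inc = 1 − |Γ|² = 0.643
ML = −10·log₁₀(1 − |Γ|²)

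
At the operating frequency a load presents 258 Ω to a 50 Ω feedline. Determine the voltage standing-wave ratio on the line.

VSWR ≈ 5.16

Γ = (258 − 50)/(258 + 50) = 0.675
VSWR = (1 + 0.675)/(1 − 0.675)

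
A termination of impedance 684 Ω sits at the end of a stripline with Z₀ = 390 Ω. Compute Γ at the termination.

Γ = (Z_L − Z_0)/(Z_L + Z_0) = (684 − 390)/(684 + 390) = 294/1074

Γ = 0.274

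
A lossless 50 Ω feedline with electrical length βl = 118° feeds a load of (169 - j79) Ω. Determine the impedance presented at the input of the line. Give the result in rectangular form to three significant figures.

tan(βl) = tan(118°) = -1.88
Z_in = Z_0·(Z_L + jZ_0·tanβl)/(Z_0 + jZ_L·tanβl)
     = 50·(169 − j173)/(-98.6 − j318)

Z_in ≈ 17.3 + j32 Ω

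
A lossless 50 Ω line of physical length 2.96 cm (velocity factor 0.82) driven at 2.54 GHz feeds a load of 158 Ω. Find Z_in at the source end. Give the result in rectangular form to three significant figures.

λ = v/f = 0.82·c / 2.54 GHz = 0.0969 m
βl = 2π·l/λ = 2π × 0.306 = 110°
tan(βl) = tan(110°) = -2.74
Z_in = Z_0·(Z_L + jZ_0·tanβl)/(Z_0 + jZ_L·tanβl)
     = 50·(158 − j137)/(50 − j434)

Z_in ≈ 17.7 + j16.2 Ω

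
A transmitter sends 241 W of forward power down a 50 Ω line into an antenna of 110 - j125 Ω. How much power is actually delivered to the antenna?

|Γ| = |(60 − j125)/(160 − j125)| = 0.683
|Γ|² = 0.466
P_refl = |Γ|²·P_inc = 112 W, P_del = (1 − |Γ|²)·P_inc = 129 W

P_delivered ≈ 129 W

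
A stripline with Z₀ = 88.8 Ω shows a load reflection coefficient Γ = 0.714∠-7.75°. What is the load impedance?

Z_L ≈ 459 − j180 Ω

Z_L = Z_0·(1 + Γ)/(1 − Γ) = 88.8·(1.71 − j0.0963)/(0.293 + j0.0963)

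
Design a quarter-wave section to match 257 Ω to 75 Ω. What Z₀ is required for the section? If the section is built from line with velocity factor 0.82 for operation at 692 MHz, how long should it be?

Z_qwt = √(Z_0·R_L) = √(75 × 257) = √19280
λ = 0.82·c/f = 0.355 m, so l = λ/4 = 0.0889 m

Z_qwt ≈ 139 Ω; length ≈ 8.89 cm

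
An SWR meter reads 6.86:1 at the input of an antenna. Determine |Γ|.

|Γ| = (S − 1)/(S + 1) = (6.86 − 1)/(6.86 + 1) = 5.86/7.86

|Γ| ≈ 0.746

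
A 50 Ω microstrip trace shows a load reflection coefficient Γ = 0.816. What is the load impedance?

Z_L = Z_0·(1 + Γ)/(1 − Γ) = 50·(1.82)/(0.184)

Z_L ≈ 493 Ω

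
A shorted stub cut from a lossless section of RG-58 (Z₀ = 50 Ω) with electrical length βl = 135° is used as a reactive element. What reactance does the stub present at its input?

X_in ≈ -50 Ω (capacitive)

tan(βl) = -1
For a shorted stub, Z_in = jZ_0·tan(βl)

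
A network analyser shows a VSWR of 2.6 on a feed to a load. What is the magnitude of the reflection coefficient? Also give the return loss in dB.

|Γ| = (S − 1)/(S + 1) = (2.6 − 1)/(2.6 + 1) = 1.6/3.6
RL = −20·log₁₀|Γ| = −20·log₁₀(0.444)

|Γ| ≈ 0.444; return loss ≈ 7.04 dB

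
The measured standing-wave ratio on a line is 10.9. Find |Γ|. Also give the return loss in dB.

|Γ| ≈ 0.832; return loss ≈ 1.6 dB

|Γ| = (S − 1)/(S + 1) = (10.9 − 1)/(10.9 + 1) = 9.9/11.9
RL = −20·log₁₀|Γ| = −20·log₁₀(0.832)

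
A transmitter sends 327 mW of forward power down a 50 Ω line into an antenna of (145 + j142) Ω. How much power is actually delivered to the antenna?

P_delivered ≈ 163 mW

|Γ| = |(95 + j142)/(195 + j142)| = 0.708
|Γ|² = 0.502
P_refl = |Γ|²·P_inc = 164 mW, P_del = (1 − |Γ|²)·P_inc = 163 mW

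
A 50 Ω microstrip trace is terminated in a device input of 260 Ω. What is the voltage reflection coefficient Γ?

Γ = 0.677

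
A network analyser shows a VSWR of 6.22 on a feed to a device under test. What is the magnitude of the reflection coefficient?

|Γ| = (S − 1)/(S + 1) = (6.22 − 1)/(6.22 + 1) = 5.22/7.22

|Γ| ≈ 0.723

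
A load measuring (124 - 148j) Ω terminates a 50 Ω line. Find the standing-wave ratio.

VSWR ≈ 6.26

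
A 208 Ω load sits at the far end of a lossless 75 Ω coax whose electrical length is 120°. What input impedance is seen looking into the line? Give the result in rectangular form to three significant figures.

tan(βl) = tan(120°) = -1.73
Z_in = Z_0·(Z_L + jZ_0·tanβl)/(Z_0 + jZ_L·tanβl)
     = 75·(208 − j130)/(75 − j360)

Z_in ≈ 34.6 + j36.1 Ω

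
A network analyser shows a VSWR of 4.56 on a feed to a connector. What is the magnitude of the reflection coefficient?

|Γ| ≈ 0.64

|Γ| = (S − 1)/(S + 1) = (4.56 − 1)/(4.56 + 1) = 3.56/5.56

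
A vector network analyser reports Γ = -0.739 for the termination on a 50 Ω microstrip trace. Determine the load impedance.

Z_L = Z_0·(1 + Γ)/(1 − Γ) = 50·(0.261)/(1.74)

Z_L ≈ 7.5 Ω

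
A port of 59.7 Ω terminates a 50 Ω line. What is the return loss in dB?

Γ = (59.7 − 50)/(59.7 + 50) = 0.0884
RL = −20·log₁₀|Γ| = −20·log₁₀(0.0884)

RL ≈ 21.1 dB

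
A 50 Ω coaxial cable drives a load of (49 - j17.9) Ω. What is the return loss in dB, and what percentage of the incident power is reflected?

Γ = (-1 − j17.9)/(99 − j17.9), |Γ| = 0.178
RL = −20·log₁₀(0.178) = 15 dB
P_refl/P_inc = |Γ|² = 0.0318

RL ≈ 15 dB; 3.18% of incident power reflected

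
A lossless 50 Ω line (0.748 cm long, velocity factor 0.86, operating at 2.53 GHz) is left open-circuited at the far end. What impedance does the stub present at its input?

λ = v/f = 0.86·c / 2.53 GHz = 0.102 m
βl = 2π·l/λ = 2π × 0.0734 = 26.4°
tan(βl) = 0.497
For an open-circuited stub, Z_in = −jZ_0·cot(βl) = −jZ_0/tan(βl)

Z_in ≈ −j101 Ω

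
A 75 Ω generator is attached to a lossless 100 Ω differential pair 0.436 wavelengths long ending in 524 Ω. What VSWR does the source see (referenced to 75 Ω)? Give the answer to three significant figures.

βl = 2π × 0.436 = 157°
tan(βl) = -0.425
Z_in = Z_0·(Z_L + jZ_0·tanβl)/(Z_0 + jZ_L·tanβl) = 104 + j189 Ω
Γ_s = (Z_in − Z_s)/(Z_in + Z_s) = (28.7 + j189)/(179 + j189), |Γ_s| = 0.734
VSWR = (1 + |Γ_s|)/(1 − |Γ_s|)

VSWR ≈ 6.53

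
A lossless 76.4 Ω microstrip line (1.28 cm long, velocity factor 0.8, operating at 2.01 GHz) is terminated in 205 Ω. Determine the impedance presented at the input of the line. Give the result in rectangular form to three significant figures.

λ = v/f = 0.8·c / 2.01 GHz = 0.119 m
βl = 2π·l/λ = 2π × 0.107 = 38.6°
tan(βl) = tan(38.6°) = 0.798
Z_in = Z_0·(Z_L + jZ_0·tanβl)/(Z_0 + jZ_L·tanβl)
     = 76.4·(205 + j61)/(76.4 + j164)

Z_in ≈ 60.1 − j67.7 Ω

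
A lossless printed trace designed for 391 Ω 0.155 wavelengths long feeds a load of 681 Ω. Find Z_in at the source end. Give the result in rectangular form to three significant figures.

Z_in ≈ 285 − j155 Ω

βl = 2π × 0.155 = 55.8°
tan(βl) = tan(55.8°) = 1.47
Z_in = Z_0·(Z_L + jZ_0·tanβl)/(Z_0 + jZ_L·tanβl)
     = 391·(681 + j575)/(391 + j1000)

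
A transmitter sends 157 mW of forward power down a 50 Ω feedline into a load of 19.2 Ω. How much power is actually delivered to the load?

Γ = (19.2 − 50)/(19.2 + 50) = -0.445
|Γ|² = 0.198
P_refl = |Γ|²·P_inc = 31.1 mW, P_del = (1 − |Γ|²)·P_inc = 126 mW

P_delivered ≈ 126 mW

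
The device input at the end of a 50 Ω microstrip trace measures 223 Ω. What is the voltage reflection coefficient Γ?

Γ = 0.634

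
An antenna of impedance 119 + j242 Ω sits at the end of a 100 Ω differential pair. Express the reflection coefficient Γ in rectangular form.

Γ ≈ 0.589 + j0.454

Γ = (Z_L − Z_0)/(Z_L + Z_0) = (19 + j242)/(219 + j242)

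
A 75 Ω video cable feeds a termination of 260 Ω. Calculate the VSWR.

VSWR ≈ 3.47

Γ = (260 − 75)/(260 + 75) = 0.552
VSWR = (1 + 0.552)/(1 − 0.552)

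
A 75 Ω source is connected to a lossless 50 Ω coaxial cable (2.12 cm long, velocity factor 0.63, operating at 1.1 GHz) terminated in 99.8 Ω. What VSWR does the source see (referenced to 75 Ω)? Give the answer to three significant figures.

VSWR ≈ 2.25

λ = v/f = 0.63·c / 1.1 GHz = 0.172 m
βl = 2π·l/λ = 2π × 0.123 = 44.4°
tan(βl) = 0.98
Z_in = Z_0·(Z_L + jZ_0·tanβl)/(Z_0 + jZ_L·tanβl) = 40.5 − j30.3 Ω
Γ_s = (Z_in − Z_s)/(Z_in + Z_s) = (-34.5 − j30.3)/(116 − j30.3), |Γ_s| = 0.384
VSWR = (1 + |Γ_s|)/(1 − |Γ_s|)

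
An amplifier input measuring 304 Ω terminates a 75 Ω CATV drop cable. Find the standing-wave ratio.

Γ = (304 − 75)/(304 + 75) = 0.604
VSWR = (1 + 0.604)/(1 − 0.604)

VSWR ≈ 4.05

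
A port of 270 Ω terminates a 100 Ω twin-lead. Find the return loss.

RL ≈ 6.76 dB

Γ = (270 − 100)/(270 + 100) = 0.459
RL = −20·log₁₀|Γ| = −20·log₁₀(0.459)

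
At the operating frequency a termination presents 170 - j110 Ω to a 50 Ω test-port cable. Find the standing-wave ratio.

Γ = (Z_L − Z_0)/(Z_L + Z_0) = (120 − j110)/(220 − j110)
|Γ| = 163/246 = 0.662
VSWR = (1 + |Γ|)/(1 − |Γ|) = 1.66/0.338

VSWR ≈ 4.91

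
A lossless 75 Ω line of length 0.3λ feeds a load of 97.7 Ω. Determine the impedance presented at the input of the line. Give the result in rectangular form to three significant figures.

βl = 2π × 0.3 = 108°
tan(βl) = tan(108°) = -3.08
Z_in = Z_0·(Z_L + jZ_0·tanβl)/(Z_0 + jZ_L·tanβl)
     = 75·(97.7 − j231)/(75 − j301)

Z_in ≈ 59.9 + j9.42 Ω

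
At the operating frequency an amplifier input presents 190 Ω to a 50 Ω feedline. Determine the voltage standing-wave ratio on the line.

VSWR ≈ 3.8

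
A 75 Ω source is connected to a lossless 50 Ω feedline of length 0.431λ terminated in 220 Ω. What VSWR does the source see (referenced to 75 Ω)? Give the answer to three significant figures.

VSWR ≈ 3.61

βl = 2π × 0.431 = 155°
tan(βl) = -0.463
Z_in = Z_0·(Z_L + jZ_0·tanβl)/(Z_0 + jZ_L·tanβl) = 51.9 + j82.5 Ω
Γ_s = (Z_in − Z_s)/(Z_in + Z_s) = (-23.1 + j82.5)/(127 + j82.5), |Γ_s| = 0.566
VSWR = (1 + |Γ_s|)/(1 − |Γ_s|)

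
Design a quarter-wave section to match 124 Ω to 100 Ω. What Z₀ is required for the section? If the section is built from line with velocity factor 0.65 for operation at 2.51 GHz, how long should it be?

Z_qwt ≈ 111 Ω; length ≈ 1.94 cm

Z_qwt = √(Z_0·R_L) = √(100 × 124) = √12400
λ = 0.65·c/f = 0.0777 m, so l = λ/4 = 0.0194 m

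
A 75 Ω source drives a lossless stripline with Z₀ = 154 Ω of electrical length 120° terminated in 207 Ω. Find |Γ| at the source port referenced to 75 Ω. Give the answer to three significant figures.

|Γ| ≈ 0.307

tan(βl) = -1.73
Z_in = Z_0·(Z_L + jZ_0·tanβl)/(Z_0 + jZ_L·tanβl) = 129 + j33.5 Ω
Γ_s = (Z_in − Z_s)/(Z_in + Z_s) = (54 + j33.5)/(204 + j33.5), |Γ_s| = 0.307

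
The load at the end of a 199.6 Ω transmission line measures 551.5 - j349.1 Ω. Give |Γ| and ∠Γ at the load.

Γ = (Z_L − Z_0)/(Z_L + Z_0) = (351.9 − j349.1)/(751.1 − j349.1)
|Γ| = 496/828 = 0.598

Γ ≈ 0.598 ∠ -19.8°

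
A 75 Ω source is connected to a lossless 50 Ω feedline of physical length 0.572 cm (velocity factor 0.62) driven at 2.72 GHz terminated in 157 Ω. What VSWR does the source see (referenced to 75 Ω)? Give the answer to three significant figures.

VSWR ≈ 2.81

λ = v/f = 0.62·c / 2.72 GHz = 0.0684 m
βl = 2π·l/λ = 2π × 0.0836 = 30.1°
tan(βl) = 0.58
Z_in = Z_0·(Z_L + jZ_0·tanβl)/(Z_0 + jZ_L·tanβl) = 48.6 − j59.5 Ω
Γ_s = (Z_in − Z_s)/(Z_in + Z_s) = (-26.4 − j59.5)/(124 − j59.5), |Γ_s| = 0.475
VSWR = (1 + |Γ_s|)/(1 − |Γ_s|)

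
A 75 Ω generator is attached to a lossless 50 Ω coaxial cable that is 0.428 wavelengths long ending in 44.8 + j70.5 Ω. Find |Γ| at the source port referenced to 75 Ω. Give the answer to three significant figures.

|Γ| ≈ 0.661

βl = 2π × 0.428 = 154°
tan(βl) = -0.486
Z_in = Z_0·(Z_L + jZ_0·tanβl)/(Z_0 + jZ_L·tanβl) = 18.3 + j32.1 Ω
Γ_s = (Z_in − Z_s)/(Z_in + Z_s) = (-56.7 + j32.1)/(93.3 + j32.1), |Γ_s| = 0.661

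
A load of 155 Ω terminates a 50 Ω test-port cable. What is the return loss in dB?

RL ≈ 5.81 dB

Γ = (155 − 50)/(155 + 50) = 0.512
RL = −20·log₁₀|Γ| = −20·log₁₀(0.512)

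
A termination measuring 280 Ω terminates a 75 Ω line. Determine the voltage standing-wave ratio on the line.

Γ = (280 − 75)/(280 + 75) = 0.577
VSWR = (1 + 0.577)/(1 − 0.577)

VSWR ≈ 3.73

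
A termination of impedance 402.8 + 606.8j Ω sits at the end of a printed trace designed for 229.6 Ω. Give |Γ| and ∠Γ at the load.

Γ = (Z_L − Z_0)/(Z_L + Z_0) = (173.2 + j606.8)/(632.4 + j606.8)
|Γ| = 631/876 = 0.72

Γ ≈ 0.72 ∠ 30.3°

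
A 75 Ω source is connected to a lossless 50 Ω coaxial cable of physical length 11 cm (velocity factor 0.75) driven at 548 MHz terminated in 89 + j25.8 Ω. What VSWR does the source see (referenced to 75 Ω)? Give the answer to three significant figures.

VSWR ≈ 2.97

λ = v/f = 0.75·c / 548 MHz = 0.411 m
βl = 2π·l/λ = 2π × 0.268 = 96.4°
tan(βl) = -8.85
Z_in = Z_0·(Z_L + jZ_0·tanβl)/(Z_0 + jZ_L·tanβl) = 25.3 − j3.29 Ω
Γ_s = (Z_in − Z_s)/(Z_in + Z_s) = (-49.7 − j3.29)/(100 − j3.29), |Γ_s| = 0.496
VSWR = (1 + |Γ_s|)/(1 − |Γ_s|)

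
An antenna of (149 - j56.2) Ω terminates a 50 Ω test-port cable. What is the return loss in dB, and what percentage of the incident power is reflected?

Γ = (99 − j56.2)/(199 − j56.2), |Γ| = 0.551
RL = −20·log₁₀(0.551) = 5.18 dB
P_refl/P_inc = |Γ|² = 0.303

RL ≈ 5.18 dB; 30.3% of incident power reflected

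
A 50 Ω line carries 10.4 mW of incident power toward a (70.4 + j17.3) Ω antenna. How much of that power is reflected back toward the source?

|Γ| = |(20.4 + j17.3)/(120.4 + j17.3)| = 0.22
|Γ|² = 0.0484
P_refl = |Γ|²·P_inc = 0.503 mW, P_del = (1 − |Γ|²)·P_inc = 9.9 mW

P_reflected ≈ 0.503 mW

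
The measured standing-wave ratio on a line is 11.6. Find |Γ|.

|Γ| = (S − 1)/(S + 1) = (11.6 − 1)/(11.6 + 1) = 10.6/12.6

|Γ| ≈ 0.841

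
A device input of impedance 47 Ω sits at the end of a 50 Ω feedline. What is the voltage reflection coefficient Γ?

Γ = (Z_L − Z_0)/(Z_L + Z_0) = (47 − 50)/(47 + 50) = -3/97

Γ = -0.0309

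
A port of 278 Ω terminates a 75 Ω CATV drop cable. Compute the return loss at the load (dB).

Γ = (278 − 75)/(278 + 75) = 0.575
RL = −20·log₁₀|Γ| = −20·log₁₀(0.575)

RL ≈ 4.81 dB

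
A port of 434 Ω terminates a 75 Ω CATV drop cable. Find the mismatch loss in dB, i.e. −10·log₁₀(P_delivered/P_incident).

mismatch loss ≈ 2.99 dB

Γ = (434 − 75)/(434 + 75) = 0.705
|Γ|² = 0.497, so P_del/P_inc = 1 − |Γ|² = 0.503
ML = −10·log₁₀(1 − |Γ|²)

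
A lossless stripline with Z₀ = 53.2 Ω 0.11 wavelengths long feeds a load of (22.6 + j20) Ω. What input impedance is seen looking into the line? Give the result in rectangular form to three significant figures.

Z_in ≈ 63.6 + j60.4 Ω

βl = 2π × 0.11 = 39.6°
tan(βl) = tan(39.6°) = 0.827
Z_in = Z_0·(Z_L + jZ_0·tanβl)/(Z_0 + jZ_L·tanβl)
     = 53.2·(22.6 + j64)/(36.7 + j18.7)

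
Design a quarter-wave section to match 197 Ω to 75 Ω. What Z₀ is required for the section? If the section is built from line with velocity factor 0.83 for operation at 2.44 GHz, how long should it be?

Z_qwt = √(Z_0·R_L) = √(75 × 197) = √14780
λ = 0.83·c/f = 0.102 m, so l = λ/4 = 0.0255 m

Z_qwt ≈ 122 Ω; length ≈ 2.55 cm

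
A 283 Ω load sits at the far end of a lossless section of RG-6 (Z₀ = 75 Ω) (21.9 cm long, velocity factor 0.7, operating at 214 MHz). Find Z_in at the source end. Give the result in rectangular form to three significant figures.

Z_in ≈ 20.4 − j11.8 Ω

λ = v/f = 0.7·c / 214 MHz = 0.981 m
βl = 2π·l/λ = 2π × 0.223 = 80.3°
tan(βl) = tan(80.3°) = 5.88
Z_in = Z_0·(Z_L + jZ_0·tanβl)/(Z_0 + jZ_L·tanβl)
     = 75·(283 + j441)/(75 + j1660)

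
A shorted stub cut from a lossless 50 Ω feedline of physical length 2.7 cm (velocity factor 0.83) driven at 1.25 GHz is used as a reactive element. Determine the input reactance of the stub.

X_in ≈ 57.1 Ω (inductive)

λ = v/f = 0.83·c / 1.25 GHz = 0.199 m
βl = 2π·l/λ = 2π × 0.136 = 48.8°
tan(βl) = 1.14
For a shorted stub, Z_in = jZ_0·tan(βl)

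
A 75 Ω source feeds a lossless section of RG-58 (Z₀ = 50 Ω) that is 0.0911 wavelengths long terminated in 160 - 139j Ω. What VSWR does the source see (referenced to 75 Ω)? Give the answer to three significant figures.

VSWR ≈ 6

βl = 2π × 0.0911 = 32.8°
tan(βl) = 0.644
Z_in = Z_0·(Z_L + jZ_0·tanβl)/(Z_0 + jZ_L·tanβl) = 18.8 − j52.1 Ω
Γ_s = (Z_in − Z_s)/(Z_in + Z_s) = (-56.2 − j52.1)/(93.8 − j52.1), |Γ_s| = 0.714
VSWR = (1 + |Γ_s|)/(1 − |Γ_s|)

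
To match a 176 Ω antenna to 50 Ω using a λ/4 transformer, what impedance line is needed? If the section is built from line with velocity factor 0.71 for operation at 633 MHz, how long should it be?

Z_qwt = √(Z_0·R_L) = √(50 × 176) = √8800
λ = 0.71·c/f = 0.336 m, so l = λ/4 = 0.0841 m

Z_qwt ≈ 93.8 Ω; length ≈ 8.41 cm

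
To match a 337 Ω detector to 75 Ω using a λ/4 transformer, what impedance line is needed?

Z_qwt ≈ 159 Ω

Z_qwt = √(Z_0·R_L) = √(75 × 337) = √25280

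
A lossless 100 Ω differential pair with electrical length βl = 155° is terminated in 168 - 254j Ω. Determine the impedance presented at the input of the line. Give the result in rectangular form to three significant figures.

Z_in ≈ 316 + j289 Ω

tan(βl) = tan(155°) = -0.466
Z_in = Z_0·(Z_L + jZ_0·tanβl)/(Z_0 + jZ_L·tanβl)
     = 100·(168 − j301)/(-18.4 − j78.3)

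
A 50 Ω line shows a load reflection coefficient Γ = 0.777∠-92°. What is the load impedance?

Z_L ≈ 12 − j46.8 Ω

Z_L = Z_0·(1 + Γ)/(1 − Γ) = 50·(0.973 − j0.777)/(1.03 + j0.777)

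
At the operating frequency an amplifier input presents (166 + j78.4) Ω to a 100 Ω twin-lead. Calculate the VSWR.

Γ = (Z_L − Z_0)/(Z_L + Z_0) = (66 + j78.4)/(266 + j78.4)
|Γ| = 102/277 = 0.37
VSWR = (1 + |Γ|)/(1 − |Γ|) = 1.37/0.63

VSWR ≈ 2.17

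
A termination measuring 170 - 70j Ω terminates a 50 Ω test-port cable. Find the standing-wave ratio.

VSWR ≈ 4.02

Γ = (Z_L − Z_0)/(Z_L + Z_0) = (120 − j70)/(220 − j70)
|Γ| = 139/231 = 0.602
VSWR = (1 + |Γ|)/(1 − |Γ|) = 1.6/0.398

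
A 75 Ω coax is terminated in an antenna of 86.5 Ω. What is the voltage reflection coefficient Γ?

Γ = (Z_L − Z_0)/(Z_L + Z_0) = (86.5 − 75)/(86.5 + 75) = 11.5/161.5

Γ = 0.0712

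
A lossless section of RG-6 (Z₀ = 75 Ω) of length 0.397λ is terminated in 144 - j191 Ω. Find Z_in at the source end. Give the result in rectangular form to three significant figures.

Z_in ≈ 76.4 + j148 Ω

βl = 2π × 0.397 = 143°
tan(βl) = tan(143°) = -0.756
Z_in = Z_0·(Z_L + jZ_0·tanβl)/(Z_0 + jZ_L·tanβl)
     = 75·(144 − j248)/(-69.3 − j109)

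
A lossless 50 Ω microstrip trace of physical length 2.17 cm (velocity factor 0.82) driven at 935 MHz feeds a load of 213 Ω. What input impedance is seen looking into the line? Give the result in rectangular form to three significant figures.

λ = v/f = 0.82·c / 935 MHz = 0.263 m
βl = 2π·l/λ = 2π × 0.0825 = 29.7°
tan(βl) = tan(29.7°) = 0.57
Z_in = Z_0·(Z_L + jZ_0·tanβl)/(Z_0 + jZ_L·tanβl)
     = 50·(213 + j28.5)/(50 + j121)

Z_in ≈ 40.9 − j70.8 Ω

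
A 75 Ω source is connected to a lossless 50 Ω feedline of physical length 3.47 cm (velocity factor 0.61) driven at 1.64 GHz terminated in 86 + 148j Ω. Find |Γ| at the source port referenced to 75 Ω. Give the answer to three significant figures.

|Γ| ≈ 0.83

λ = v/f = 0.61·c / 1.64 GHz = 0.112 m
βl = 2π·l/λ = 2π × 0.311 = 112°
tan(βl) = -2.48
Z_in = Z_0·(Z_L + jZ_0·tanβl)/(Z_0 + jZ_L·tanβl) = 7.01 + j6.45 Ω
Γ_s = (Z_in − Z_s)/(Z_in + Z_s) = (-68 + j6.45)/(82 + j6.45), |Γ_s| = 0.83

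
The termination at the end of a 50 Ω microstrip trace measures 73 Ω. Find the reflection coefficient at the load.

Γ = 0.187

Γ = (Z_L − Z_0)/(Z_L + Z_0) = (73 − 50)/(73 + 50) = 23/123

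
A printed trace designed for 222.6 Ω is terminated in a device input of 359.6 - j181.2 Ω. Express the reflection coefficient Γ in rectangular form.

Γ = (Z_L − Z_0)/(Z_L + Z_0) = (137 − j181.2)/(582.2 − j181.2)

Γ ≈ 0.303 − j0.217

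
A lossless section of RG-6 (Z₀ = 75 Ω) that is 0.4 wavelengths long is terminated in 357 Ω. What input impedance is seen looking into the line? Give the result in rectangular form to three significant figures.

Z_in ≈ 42.1 + j91.1 Ω

βl = 2π × 0.4 = 144°
tan(βl) = tan(144°) = -0.727
Z_in = Z_0·(Z_L + jZ_0·tanβl)/(Z_0 + jZ_L·tanβl)
     = 75·(357 − j54.5)/(75 − j259)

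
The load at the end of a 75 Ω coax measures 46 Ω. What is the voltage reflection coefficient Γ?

Γ = -0.24

Γ = (Z_L − Z_0)/(Z_L + Z_0) = (46 − 75)/(46 + 75) = -29/121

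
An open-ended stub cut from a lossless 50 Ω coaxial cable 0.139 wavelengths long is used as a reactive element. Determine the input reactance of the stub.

βl = 2π × 0.139 = 50°
tan(βl) = 1.19
For an open-ended stub, Z_in = −jZ_0·cot(βl) = −jZ_0/tan(βl)

X_in ≈ -41.9 Ω (capacitive)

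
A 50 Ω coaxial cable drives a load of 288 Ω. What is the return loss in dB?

RL ≈ 3.05 dB

Γ = (288 − 50)/(288 + 50) = 0.704
RL = −20·log₁₀|Γ| = −20·log₁₀(0.704)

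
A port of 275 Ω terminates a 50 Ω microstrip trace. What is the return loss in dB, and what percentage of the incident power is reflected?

RL ≈ 3.19 dB; 47.9% of incident power reflected

Γ = (275 − 50)/(275 + 50) = 0.692
RL = −20·log₁₀(0.692) = 3.19 dB
P_refl/P_inc = |Γ|² = 0.479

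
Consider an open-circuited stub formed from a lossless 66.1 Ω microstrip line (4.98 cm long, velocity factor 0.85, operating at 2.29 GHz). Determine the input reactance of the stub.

X_in ≈ 192 Ω (inductive)

λ = v/f = 0.85·c / 2.29 GHz = 0.111 m
βl = 2π·l/λ = 2π × 0.447 = 161°
tan(βl) = -0.344
For an open-circuited stub, Z_in = −jZ_0·cot(βl) = −jZ_0/tan(βl)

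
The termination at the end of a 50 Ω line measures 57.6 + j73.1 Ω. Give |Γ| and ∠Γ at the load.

Γ ≈ 0.565 ∠ 49.9°

Γ = (Z_L − Z_0)/(Z_L + Z_0) = (7.6 + j73.1)/(107.6 + j73.1)
|Γ| = 73.5/130 = 0.565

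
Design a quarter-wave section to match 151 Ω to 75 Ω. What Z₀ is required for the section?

Z_qwt ≈ 106 Ω

Z_qwt = √(Z_0·R_L) = √(75 × 151) = √11320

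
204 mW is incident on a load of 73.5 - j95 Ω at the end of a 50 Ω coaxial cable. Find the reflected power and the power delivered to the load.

|Γ| = |(23.5 − j95)/(123.5 − j95)| = 0.628
|Γ|² = 0.394
P_refl = |Γ|²·P_inc = 80.5 mW, P_del = (1 − |Γ|²)·P_inc = 124 mW

P_reflected ≈ 80.5 mW; P_delivered ≈ 124 mW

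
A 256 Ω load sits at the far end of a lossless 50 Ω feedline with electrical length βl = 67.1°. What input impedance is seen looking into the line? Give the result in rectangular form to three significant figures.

tan(βl) = tan(67.1°) = 2.37
Z_in = Z_0·(Z_L + jZ_0·tanβl)/(Z_0 + jZ_L·tanβl)
     = 50·(256 + j118)/(50 + j606)

Z_in ≈ 11.4 − j20.2 Ω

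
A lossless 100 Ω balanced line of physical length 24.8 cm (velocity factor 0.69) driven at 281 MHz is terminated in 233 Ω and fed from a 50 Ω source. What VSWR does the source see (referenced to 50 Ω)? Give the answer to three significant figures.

VSWR ≈ 2.37

λ = v/f = 0.69·c / 281 MHz = 0.737 m
βl = 2π·l/λ = 2π × 0.337 = 121°
tan(βl) = -1.65
Z_in = Z_0·(Z_L + jZ_0·tanβl)/(Z_0 + jZ_L·tanβl) = 54.9 + j46.3 Ω
Γ_s = (Z_in − Z_s)/(Z_in + Z_s) = (4.94 + j46.3)/(105 + j46.3), |Γ_s| = 0.406
VSWR = (1 + |Γ_s|)/(1 − |Γ_s|)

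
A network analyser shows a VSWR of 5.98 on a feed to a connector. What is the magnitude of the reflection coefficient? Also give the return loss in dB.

|Γ| = (S − 1)/(S + 1) = (5.98 − 1)/(5.98 + 1) = 4.98/6.98
RL = −20·log₁₀|Γ| = −20·log₁₀(0.713)

|Γ| ≈ 0.713; return loss ≈ 2.93 dB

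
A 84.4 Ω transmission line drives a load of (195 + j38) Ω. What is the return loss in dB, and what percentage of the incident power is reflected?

Γ = (110.6 + j38)/(279.4 + j38), |Γ| = 0.415
RL = −20·log₁₀(0.415) = 7.64 dB
P_refl/P_inc = |Γ|² = 0.172

RL ≈ 7.64 dB; 17.2% of incident power reflected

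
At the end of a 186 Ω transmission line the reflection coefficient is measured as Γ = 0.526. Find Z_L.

Z_L ≈ 599 Ω

Z_L = Z_0·(1 + Γ)/(1 − Γ) = 186·(1.53)/(0.474)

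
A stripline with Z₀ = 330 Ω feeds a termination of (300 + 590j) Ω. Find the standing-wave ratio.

VSWR ≈ 5.34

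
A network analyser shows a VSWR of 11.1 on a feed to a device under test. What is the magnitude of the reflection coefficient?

|Γ| = (S − 1)/(S + 1) = (11.1 − 1)/(11.1 + 1) = 10.1/12.1

|Γ| ≈ 0.835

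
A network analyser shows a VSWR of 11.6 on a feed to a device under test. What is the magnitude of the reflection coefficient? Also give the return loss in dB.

|Γ| ≈ 0.841; return loss ≈ 1.5 dB

|Γ| = (S − 1)/(S + 1) = (11.6 − 1)/(11.6 + 1) = 10.6/12.6
RL = −20·log₁₀|Γ| = −20·log₁₀(0.841)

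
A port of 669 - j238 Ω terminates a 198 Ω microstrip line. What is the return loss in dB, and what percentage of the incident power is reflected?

Γ = (471 − j238)/(867 − j238), |Γ| = 0.587
RL = −20·log₁₀(0.587) = 4.63 dB
P_refl/P_inc = |Γ|² = 0.345

RL ≈ 4.63 dB; 34.5% of incident power reflected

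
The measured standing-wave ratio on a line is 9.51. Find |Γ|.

|Γ| ≈ 0.81

|Γ| = (S − 1)/(S + 1) = (9.51 − 1)/(9.51 + 1) = 8.51/10.5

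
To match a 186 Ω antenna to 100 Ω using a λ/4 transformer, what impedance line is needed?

Z_qwt ≈ 136 Ω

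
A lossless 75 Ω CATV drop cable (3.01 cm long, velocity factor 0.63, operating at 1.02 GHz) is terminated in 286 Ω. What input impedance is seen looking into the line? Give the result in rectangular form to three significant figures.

Z_in ≈ 26.4 − j41.8 Ω

λ = v/f = 0.63·c / 1.02 GHz = 0.185 m
βl = 2π·l/λ = 2π × 0.162 = 58.5°
tan(βl) = tan(58.5°) = 1.63
Z_in = Z_0·(Z_L + jZ_0·tanβl)/(Z_0 + jZ_L·tanβl)
     = 75·(286 + j122)/(75 + j466)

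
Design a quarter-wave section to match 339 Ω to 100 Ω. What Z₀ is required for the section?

Z_qwt ≈ 184 Ω

Z_qwt = √(Z_0·R_L) = √(100 × 339) = √33900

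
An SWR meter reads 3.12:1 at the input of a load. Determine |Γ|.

|Γ| = (S − 1)/(S + 1) = (3.12 − 1)/(3.12 + 1) = 2.12/4.12

|Γ| ≈ 0.515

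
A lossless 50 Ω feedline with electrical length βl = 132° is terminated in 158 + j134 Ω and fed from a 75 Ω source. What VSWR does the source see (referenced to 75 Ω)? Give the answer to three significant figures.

VSWR ≈ 7.01

tan(βl) = -1.11
Z_in = Z_0·(Z_L + jZ_0·tanβl)/(Z_0 + jZ_L·tanβl) = 12.5 + j30.8 Ω
Γ_s = (Z_in − Z_s)/(Z_in + Z_s) = (-62.5 + j30.8)/(87.5 + j30.8), |Γ_s| = 0.75
VSWR = (1 + |Γ_s|)/(1 − |Γ_s|)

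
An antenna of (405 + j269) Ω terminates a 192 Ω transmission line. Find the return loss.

RL ≈ 5.61 dB

Γ = (213 + j269)/(597 + j269), |Γ| = 0.524
RL = −20·log₁₀|Γ| = −20·log₁₀(0.524)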